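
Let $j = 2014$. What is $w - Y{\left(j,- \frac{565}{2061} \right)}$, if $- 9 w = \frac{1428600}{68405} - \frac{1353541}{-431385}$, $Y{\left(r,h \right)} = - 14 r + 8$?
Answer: $\frac{1497092138192399}{53116003665} \approx 28185.0$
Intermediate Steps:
$Y{\left(r,h \right)} = 8 - 14 r$
$w = - \frac{141773116621}{53116003665}$ ($w = - \frac{\frac{1428600}{68405} - \frac{1353541}{-431385}}{9} = - \frac{1428600 \cdot \frac{1}{68405} - - \frac{1353541}{431385}}{9} = - \frac{\frac{285720}{13681} + \frac{1353541}{431385}}{9} = \left(- \frac{1}{9}\right) \frac{141773116621}{5901778185} = - \frac{141773116621}{53116003665} \approx -2.6691$)
$w - Y{\left(j,- \frac{565}{2061} \right)} = - \frac{141773116621}{53116003665} - \left(8 - 28196\right) = - \frac{141773116621}{53116003665} - -28188 = - \frac{141773116621}{53116003665} + 28188 = \frac{1497092138192399}{53116003665}$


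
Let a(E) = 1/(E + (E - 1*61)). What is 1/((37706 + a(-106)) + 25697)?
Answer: 273/17309018 ≈ 1.5772e-5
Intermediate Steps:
a(E) = 1/(-61 + 2*E) (a(E) = 1/(E + (E - 61)) = 1/(E + (-61 + E)) = 1/(-61 + 2*E))
1/((37706 + a(-106)) + 25697) = 1/((37706 + 1/(-61 + 2*(-106))) + 25697) = 1/((37706 + 1/(-61 - 212)) + 25697) = 1/((37706 + 1/(-273)) + 25697) = 1/((37706 - 1/273) + 25697) = 1/(10293737/273 + 25697) = 1/(17309018/273) = 273/17309018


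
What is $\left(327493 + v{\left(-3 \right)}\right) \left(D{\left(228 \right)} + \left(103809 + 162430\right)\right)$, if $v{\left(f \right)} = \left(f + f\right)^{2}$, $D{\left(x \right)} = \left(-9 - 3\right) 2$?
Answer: $87193132735$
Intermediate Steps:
$D{\left(x \right)} = -24$ ($D{\left(x \right)} = \left(-12\right) 2 = -24$)
$v{\left(f \right)} = 4 f^{2}$ ($v{\left(f \right)} = \left(2 f\right)^{2} = 4 f^{2}$)
$\left(327493 + v{\left(-3 \right)}\right) \left(D{\left(228 \right)} + \left(103809 + 162430\right)\right) = \left(327493 + 4 \left(-3\right)^{2}\right) \left(-24 + \left(103809 + 162430\right)\right) = \left(327493 + 4 \cdot 9\right) \left(-24 + 266239\right) = \left(327493 + 36\right) 266215 = 327529 \cdot 266215 = 87193132735$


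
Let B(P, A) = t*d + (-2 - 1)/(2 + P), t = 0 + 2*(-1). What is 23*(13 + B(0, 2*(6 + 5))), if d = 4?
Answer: 161/2 ≈ 80.500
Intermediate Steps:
t = -2 (t = 0 - 2 = -2)
B(P, A) = -8 - 3/(2 + P) (B(P, A) = -2*4 + (-2 - 1)/(2 + P) = -8 - 3/(2 + P))
23*(13 + B(0, 2*(6 + 5))) = 23*(13 + (-19 - 8*0)/(2 + 0)) = 23*(13 + (-19 + 0)/2) = 23*(13 + (½)*(-19)) = 23*(13 - 19/2) = 23*(7/2) = 161/2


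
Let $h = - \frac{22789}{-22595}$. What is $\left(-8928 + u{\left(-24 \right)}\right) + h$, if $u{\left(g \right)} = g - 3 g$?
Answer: $- \frac{200620811}{22595} \approx -8879.0$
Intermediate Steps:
$u{\left(g \right)} = - 2 g$
$h = \frac{22789}{22595}$ ($h = \left(-22789\right) \left(- \frac{1}{22595}\right) = \frac{22789}{22595} \approx 1.0086$)
$\left(-8928 + u{\left(-24 \right)}\right) + h = \left(-8928 - -48\right) + \frac{22789}{22595} = \left(-8928 + 48\right) + \frac{22789}{22595} = -8880 + \frac{22789}{22595} = - \frac{200620811}{22595}$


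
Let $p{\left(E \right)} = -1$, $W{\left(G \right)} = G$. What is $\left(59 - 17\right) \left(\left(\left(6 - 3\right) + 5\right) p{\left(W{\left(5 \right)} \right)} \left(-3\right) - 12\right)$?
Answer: $504$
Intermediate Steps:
$\left(59 - 17\right) \left(\left(\left(6 - 3\right) + 5\right) p{\left(W{\left(5 \right)} \right)} \left(-3\right) - 12\right) = \left(59 - 17\right) \left(\left(\left(6 - 3\right) + 5\right) \left(-1\right) \left(-3\right) - 12\right) = \left(59 - 17\right) \left(\left(3 + 5\right) \left(-1\right) \left(-3\right) - 12\right) = 42 \left(8 \left(-1\right) \left(-3\right) - 12\right) = 42 \left(\left(-8\right) \left(-3\right) - 12\right) = 42 \left(24 - 12\right) = 42 \cdot 12 = 504$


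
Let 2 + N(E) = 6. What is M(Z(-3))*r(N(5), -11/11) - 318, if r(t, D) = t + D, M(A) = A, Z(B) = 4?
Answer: -306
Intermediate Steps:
N(E) = 4 (N(E) = -2 + 6 = 4)
r(t, D) = D + t
M(Z(-3))*r(N(5), -11/11) - 318 = 4*(-11/11 + 4) - 318 = 4*(-11*1/11 + 4) - 318 = 4*(-1 + 4) - 318 = 4*3 - 318 = 12 - 318 = -306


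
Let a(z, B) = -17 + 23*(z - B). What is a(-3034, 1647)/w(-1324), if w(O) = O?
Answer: 26920/331 ≈ 81.329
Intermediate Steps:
a(z, B) = -17 - 23*B + 23*z (a(z, B) = -17 + (-23*B + 23*z) = -17 - 23*B + 23*z)
a(-3034, 1647)/w(-1324) = (-17 - 23*1647 + 23*(-3034))/(-1324) = (-17 - 37881 - 69782)*(-1/1324) = -107680*(-1/1324) = 26920/331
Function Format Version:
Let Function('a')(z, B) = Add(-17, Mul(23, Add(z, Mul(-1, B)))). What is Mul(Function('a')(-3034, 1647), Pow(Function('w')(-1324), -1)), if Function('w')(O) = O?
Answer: Rational(26920, 331) ≈ 81.329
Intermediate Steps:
Function('a')(z, B) = Add(-17, Mul(-23, B), Mul(23, z)) (Function('a')(z, B) = Add(-17, Add(Mul(-23, B), Mul(23, z))) = Add(-17, Mul(-23, B), Mul(23, z)))
Mul(Function('a')(-3034, 1647), Pow(Function('w')(-1324), -1)) = Mul(Add(-17, Mul(-23, 1647), Mul(23, -3034)), Pow(-1324, -1)) = Mul(Add(-17, -37881, -69782), Rational(-1, 1324)) = Mul(-107680, Rational(-1, 1324)) = Rational(26920, 331)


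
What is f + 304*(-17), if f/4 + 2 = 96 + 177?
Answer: -4084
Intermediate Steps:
f = 1084 (f = -8 + 4*(96 + 177) = -8 + 4*273 = -8 + 1092 = 1084)
f + 304*(-17) = 1084 + 304*(-17) = 1084 - 5168 = -4084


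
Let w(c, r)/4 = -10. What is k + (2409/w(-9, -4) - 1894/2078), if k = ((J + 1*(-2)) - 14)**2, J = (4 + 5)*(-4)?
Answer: 109837409/41560 ≈ 2642.9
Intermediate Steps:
w(c, r) = -40 (w(c, r) = 4*(-10) = -40)
J = -36 (J = 9*(-4) = -36)
k = 2704 (k = ((-36 + 1*(-2)) - 14)**2 = ((-36 - 2) - 14)**2 = (-38 - 14)**2 = (-52)**2 = 2704)
k + (2409/w(-9, -4) - 1894/2078) = 2704 + (2409/(-40) - 1894/2078) = 2704 + (2409*(-1/40) - 1894*1/2078) = 2704 + (-2409/40 - 947/1039) = 2704 - 2540831/41560 = 109837409/41560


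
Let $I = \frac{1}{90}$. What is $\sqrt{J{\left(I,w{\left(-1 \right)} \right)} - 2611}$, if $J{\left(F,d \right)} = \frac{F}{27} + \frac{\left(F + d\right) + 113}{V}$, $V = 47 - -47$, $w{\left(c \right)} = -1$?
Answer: $\frac{i \sqrt{420273298995}}{12690} \approx 51.086 i$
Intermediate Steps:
$I = \frac{1}{90} \approx 0.011111$
$V = 94$ ($V = 47 + 47 = 94$)
$J{\left(F,d \right)} = \frac{113}{94} + \frac{d}{94} + \frac{121 F}{2538}$ ($J{\left(F,d \right)} = \frac{F}{27} + \frac{\left(F + d\right) + 113}{94} = F \frac{1}{27} + \left(113 + F + d\right) \frac{1}{94} = \frac{F}{27} + \left(\frac{113}{94} + \frac{F}{94} + \frac{d}{94}\right) = \frac{113}{94} + \frac{d}{94} + \frac{121 F}{2538}$)
$\sqrt{J{\left(I,w{\left(-1 \right)} \right)} - 2611} = \sqrt{\left(\frac{113}{94} + \frac{1}{94} \left(-1\right) + \frac{121}{2538} \cdot \frac{1}{90}\right) - 2611} = \sqrt{\left(\frac{113}{94} - \frac{1}{94} + \frac{121}{228420}\right) - 2611} = \sqrt{\frac{272281}{228420} - 2611} = \sqrt{- \frac{596132339}{228420}} = \frac{i \sqrt{420273298995}}{12690}$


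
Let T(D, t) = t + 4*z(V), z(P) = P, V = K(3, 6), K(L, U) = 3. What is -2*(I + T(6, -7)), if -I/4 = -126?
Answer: -1018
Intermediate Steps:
V = 3
I = 504 (I = -4*(-126) = 504)
T(D, t) = 12 + t (T(D, t) = t + 4*3 = t + 12 = 12 + t)
-2*(I + T(6, -7)) = -2*(504 + (12 - 7)) = -2*(504 + 5) = -2*509 = -1018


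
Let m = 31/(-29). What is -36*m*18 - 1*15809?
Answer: -438373/29 ≈ -15116.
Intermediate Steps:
m = -31/29 (m = 31*(-1/29) = -31/29 ≈ -1.0690)
-36*m*18 - 1*15809 = -36*(-31/29)*18 - 1*15809 = (1116/29)*18 - 15809 = 20088/29 - 15809 = -438373/29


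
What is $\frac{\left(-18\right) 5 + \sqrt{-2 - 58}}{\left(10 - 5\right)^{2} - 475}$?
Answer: $\frac{1}{5} - \frac{i \sqrt{15}}{225} \approx 0.2 - 0.017213 i$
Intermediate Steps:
$\frac{\left(-18\right) 5 + \sqrt{-2 - 58}}{\left(10 - 5\right)^{2} - 475} = \frac{-90 + \sqrt{-60}}{5^{2} - 475} = \frac{-90 + 2 i \sqrt{15}}{25 - 475} = \frac{-90 + 2 i \sqrt{15}}{-450} = \left(-90 + 2 i \sqrt{15}\right) \left(- \frac{1}{450}\right) = \frac{1}{5} - \frac{i \sqrt{15}}{225}$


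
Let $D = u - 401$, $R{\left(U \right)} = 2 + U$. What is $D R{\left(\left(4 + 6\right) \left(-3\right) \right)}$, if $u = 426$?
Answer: $-700$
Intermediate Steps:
$D = 25$ ($D = 426 - 401 = 25$)
$D R{\left(\left(4 + 6\right) \left(-3\right) \right)} = 25 \left(2 + \left(4 + 6\right) \left(-3\right)\right) = 25 \left(2 + 10 \left(-3\right)\right) = 25 \left(2 - 30\right) = 25 \left(-28\right) = -700$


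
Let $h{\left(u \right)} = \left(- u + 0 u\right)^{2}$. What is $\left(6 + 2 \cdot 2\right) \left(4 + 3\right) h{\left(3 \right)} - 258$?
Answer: $372$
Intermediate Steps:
$h{\left(u \right)} = u^{2}$ ($h{\left(u \right)} = \left(- u + 0\right)^{2} = \left(- u\right)^{2} = u^{2}$)
$\left(6 + 2 \cdot 2\right) \left(4 + 3\right) h{\left(3 \right)} - 258 = \left(6 + 2 \cdot 2\right) \left(4 + 3\right) 3^{2} - 258 = \left(6 + 4\right) 7 \cdot 9 - 258 = 10 \cdot 7 \cdot 9 - 258 = 70 \cdot 9 - 258 = 630 - 258 = 372$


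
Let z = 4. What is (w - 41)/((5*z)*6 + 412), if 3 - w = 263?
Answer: -43/76 ≈ -0.56579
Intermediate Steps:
w = -260 (w = 3 - 1*263 = 3 - 263 = -260)
(w - 41)/((5*z)*6 + 412) = (-260 - 41)/((5*4)*6 + 412) = -301/(20*6 + 412) = -301/(120 + 412) = -301/532 = -301*1/532 = -43/76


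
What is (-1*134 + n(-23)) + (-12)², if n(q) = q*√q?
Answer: 10 - 23*I*√23 ≈ 10.0 - 110.3*I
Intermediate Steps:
n(q) = q^(3/2)
(-1*134 + n(-23)) + (-12)² = (-1*134 + (-23)^(3/2)) + (-12)² = (-134 - 23*I*√23) + 144 = 10 - 23*I*√23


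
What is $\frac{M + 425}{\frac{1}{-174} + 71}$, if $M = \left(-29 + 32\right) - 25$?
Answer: $\frac{70122}{12353} \approx 5.6765$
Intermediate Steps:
$M = -22$ ($M = 3 - 25 = -22$)
$\frac{M + 425}{\frac{1}{-174} + 71} = \frac{-22 + 425}{\frac{1}{-174} + 71} = \frac{1}{- \frac{1}{174} + 71} \cdot 403 = \frac{1}{\frac{12353}{174}} \cdot 403 = \frac{174}{12353} \cdot 403 = \frac{70122}{12353}$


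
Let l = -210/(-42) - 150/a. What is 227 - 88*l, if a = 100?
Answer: -81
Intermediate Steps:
l = 7/2 (l = -210/(-42) - 150/100 = -210*(-1/42) - 150*1/100 = 5 - 3/2 = 7/2 ≈ 3.5000)
227 - 88*l = 227 - 88*7/2 = 227 - 308 = -81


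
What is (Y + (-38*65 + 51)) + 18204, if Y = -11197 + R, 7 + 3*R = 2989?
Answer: 5582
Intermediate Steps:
R = 994 (R = -7/3 + (⅓)*2989 = -7/3 + 2989/3 = 994)
Y = -10203 (Y = -11197 + 994 = -10203)
(Y + (-38*65 + 51)) + 18204 = (-10203 + (-38*65 + 51)) + 18204 = (-10203 + (-2470 + 51)) + 18204 = (-10203 - 2419) + 18204 = -12622 + 18204 = 5582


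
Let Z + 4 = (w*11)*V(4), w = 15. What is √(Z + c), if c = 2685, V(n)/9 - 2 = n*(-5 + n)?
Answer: 17*I ≈ 17.0*I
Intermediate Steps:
V(n) = 18 + 9*n*(-5 + n) (V(n) = 18 + 9*(n*(-5 + n)) = 18 + 9*n*(-5 + n))
Z = -2974 (Z = -4 + (15*11)*(18 - 45*4 + 9*4²) = -4 + 165*(18 - 180 + 9*16) = -4 + 165*(18 - 180 + 144) = -4 + 165*(-18) = -4 - 2970 = -2974)
√(Z + c) = √(-2974 + 2685) = √(-289) = 17*I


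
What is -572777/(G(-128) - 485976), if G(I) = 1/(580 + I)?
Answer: 258895204/219661151 ≈ 1.1786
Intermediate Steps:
-572777/(G(-128) - 485976) = -572777/(1/(580 - 128) - 485976) = -572777/(1/452 - 485976) = -572777/(-219661151/452) = -572777*(-452/219661151) = 258895204/219661151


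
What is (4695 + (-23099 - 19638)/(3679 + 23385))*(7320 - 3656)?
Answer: 58176416294/3383 ≈ 1.7197e+7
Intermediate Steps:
(4695 + (-23099 - 19638)/(3679 + 23385))*(7320 - 3656) = (4695 - 42737/27064)*3664 = (127022743/27064)*3664 = 58176416294/3383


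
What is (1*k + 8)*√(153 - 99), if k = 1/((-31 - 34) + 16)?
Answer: 1173*√6/49 ≈ 58.638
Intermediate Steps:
k = -1/49 (k = 1/(-65 + 16) = 1/(-49) = -1/49 ≈ -0.020408)
(1*k + 8)*√(153 - 99) = (1*(-1/49) + 8)*√(153 - 99) = (-1/49 + 8)*√54 = 391*(3*√6)/49 = 1173*√6/49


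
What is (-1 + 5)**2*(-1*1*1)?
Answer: -16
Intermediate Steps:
(-1 + 5)**2*(-1*1*1) = 4**2*(-1*1) = 16*(-1) = -16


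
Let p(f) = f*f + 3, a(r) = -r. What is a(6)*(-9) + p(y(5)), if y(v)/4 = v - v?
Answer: 57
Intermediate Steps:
y(v) = 0 (y(v) = 4*(v - v) = 4*0 = 0)
p(f) = 3 + f² (p(f) = f² + 3 = 3 + f²)
a(6)*(-9) + p(y(5)) = -1*6*(-9) + (3 + 0²) = -6*(-9) + (3 + 0) = 54 + 3 = 57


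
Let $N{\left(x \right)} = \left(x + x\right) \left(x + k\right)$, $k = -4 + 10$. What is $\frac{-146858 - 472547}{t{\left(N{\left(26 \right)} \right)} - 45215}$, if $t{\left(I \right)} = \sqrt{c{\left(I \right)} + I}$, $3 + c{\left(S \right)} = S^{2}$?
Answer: $\frac{28006397075}{2041625668} + \frac{619405 \sqrt{2770557}}{2041625668} \approx 14.223$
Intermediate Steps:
$c{\left(S \right)} = -3 + S^{2}$
$k = 6$
$N{\left(x \right)} = 2 x \left(6 + x\right)$ ($N{\left(x \right)} = \left(x + x\right) \left(x + 6\right) = 2 x \left(6 + x\right)$)
$t{\left(I \right)} = \sqrt{-3 + I + I^{2}}$ ($t{\left(I \right)} = \sqrt{\left(-3 + I^{2}\right) + I} = \sqrt{-3 + I + I^{2}}$)
$\frac{-146858 - 472547}{t{\left(N{\left(26 \right)} \right)} - 45215} = \frac{-146858 - 472547}{\sqrt{-3 + 2 \cdot 26 \left(6 + 26\right) + \left(2 \cdot 26 \left(6 + 26\right)\right)^{2}} - 45215} = - \frac{619405}{\sqrt{-3 + 2 \cdot 26 \cdot 32 + \left(2 \cdot 26 \cdot 32\right)^{2}} - 45215} = - \frac{619405}{\sqrt{-3 + 1664 + 1664^{2}} - 45215} = - \frac{619405}{\sqrt{-3 + 1664 + 2768896} - 45215} = - \frac{619405}{\sqrt{2770557} - 45215} = - \frac{619405}{-45215 + \sqrt{2770557}}$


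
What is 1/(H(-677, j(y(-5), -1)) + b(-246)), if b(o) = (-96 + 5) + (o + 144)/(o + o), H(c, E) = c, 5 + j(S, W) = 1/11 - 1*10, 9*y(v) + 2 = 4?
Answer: -82/62959 ≈ -0.0013024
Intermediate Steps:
y(v) = 2/9 (y(v) = -2/9 + (⅑)*4 = -2/9 + 4/9 = 2/9)
j(S, W) = -164/11 (j(S, W) = -5 + (1/11 - 1*10) = -5 + (1/11 - 10) = -5 - 109/11 = -164/11)
b(o) = -91 + (144 + o)/(2*o) (b(o) = -91 + (144 + o)/((2*o)) = -91 + (144 + o)*(1/(2*o)) = -91 + (144 + o)/(2*o))
1/(H(-677, j(y(-5), -1)) + b(-246)) = 1/(-677 + (-181/2 + 72/(-246))) = 1/(-677 + (-181/2 + 72*(-1/246))) = 1/(-677 + (-181/2 - 12/41)) = 1/(-677 - 7445/82) = 1/(-62959/82) = -82/62959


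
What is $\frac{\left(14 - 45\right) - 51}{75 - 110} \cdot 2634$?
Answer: $\frac{215988}{35} \approx 6171.1$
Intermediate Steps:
$\frac{\left(14 - 45\right) - 51}{75 - 110} \cdot 2634 = \frac{\left(14 - 45\right) - 51}{-35} \cdot 2634 = \left(-31 - 51\right) \left(- \frac{1}{35}\right) 2634 = \left(-82\right) \left(- \frac{1}{35}\right) 2634 = \frac{82}{35} \cdot 2634 = \frac{215988}{35}$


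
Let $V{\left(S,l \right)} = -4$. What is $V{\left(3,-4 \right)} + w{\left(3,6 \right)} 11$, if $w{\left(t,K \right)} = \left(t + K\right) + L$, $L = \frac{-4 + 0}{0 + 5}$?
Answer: $\frac{431}{5} \approx 86.2$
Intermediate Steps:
$L = - \frac{4}{5} \approx -0.8$
$w{\left(t,K \right)} = - \frac{4}{5} + K + t$ ($w{\left(t,K \right)} = \left(t + K\right) - \frac{4}{5} = \left(K + t\right) - \frac{4}{5} = - \frac{4}{5} + K + t$)
$V{\left(3,-4 \right)} + w{\left(3,6 \right)} 11 = -4 + \left(- \frac{4}{5} + 6 + 3\right) 11 = -4 + \frac{41}{5} \cdot 11 = -4 + \frac{451}{5} = \frac{431}{5}$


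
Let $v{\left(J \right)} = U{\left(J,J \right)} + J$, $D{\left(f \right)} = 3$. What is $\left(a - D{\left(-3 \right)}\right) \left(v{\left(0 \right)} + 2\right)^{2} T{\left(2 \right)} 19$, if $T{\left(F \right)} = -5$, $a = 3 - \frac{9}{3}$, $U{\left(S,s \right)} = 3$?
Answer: $7125$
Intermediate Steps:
$a = 0$ ($a = 3 - 9 \cdot \frac{1}{3} = 3 - 3 = 0$)
$v{\left(J \right)} = 3 + J$
$\left(a - D{\left(-3 \right)}\right) \left(v{\left(0 \right)} + 2\right)^{2} T{\left(2 \right)} 19 = \left(0 - 3\right) \left(\left(3 + 0\right) + 2\right)^{2} \left(-5\right) 19 = \left(0 - 3\right) \left(3 + 2\right)^{2} \left(-5\right) 19 = - 3 \cdot 5^{2} \left(-5\right) 19 = - 3 \cdot 25 \left(-5\right) 19 = \left(-3\right) \left(-125\right) 19 = 375 \cdot 19 = 7125$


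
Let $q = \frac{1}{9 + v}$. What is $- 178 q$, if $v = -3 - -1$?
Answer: $- \frac{178}{7} \approx -25.429$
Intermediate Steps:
$v = -2$ ($v = -3 + 1 = -2$)
$q = \frac{1}{7}$ ($q = \frac{1}{9 - 2} = \frac{1}{7} \approx 0.14286$)
$- 178 q = \left(-178\right) \frac{1}{7} = - \frac{178}{7}$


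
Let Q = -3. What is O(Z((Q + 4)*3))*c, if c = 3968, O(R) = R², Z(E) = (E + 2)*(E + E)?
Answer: 3571200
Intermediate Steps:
Z(E) = 2*E*(2 + E) (Z(E) = (2 + E)*(2*E) = 2*E*(2 + E))
O(Z((Q + 4)*3))*c = (2*((-3 + 4)*3)*(2 + (-3 + 4)*3))²*3968 = (2*(1*3)*(2 + 1*3))²*3968 = (2*3*(2 + 3))²*3968 = (2*3*5)²*3968 = 30²*3968 = 900*3968 = 3571200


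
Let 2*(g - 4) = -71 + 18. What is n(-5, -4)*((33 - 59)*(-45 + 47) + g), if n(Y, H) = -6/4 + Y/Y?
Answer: 149/4 ≈ 37.250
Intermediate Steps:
n(Y, H) = -½ (n(Y, H) = -6*¼ + 1 = -3/2 + 1 = -½)
g = -45/2 (g = 4 + (-71 + 18)/2 = 4 + (½)*(-53) = 4 - 53/2 = -45/2 ≈ -22.500)
n(-5, -4)*((33 - 59)*(-45 + 47) + g) = -((33 - 59)*(-45 + 47) - 45/2)/2 = -(-26*2 - 45/2)/2 = -(-52 - 45/2)/2 = -½*(-149/2) = 149/4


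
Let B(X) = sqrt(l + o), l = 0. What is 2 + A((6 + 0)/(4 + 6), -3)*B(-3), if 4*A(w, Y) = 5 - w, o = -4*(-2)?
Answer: 2 + 11*sqrt(2)/5 ≈ 5.1113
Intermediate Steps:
o = 8
B(X) = 2*sqrt(2) (B(X) = sqrt(0 + 8) = sqrt(8) = 2*sqrt(2))
A(w, Y) = 5/4 - w/4 (A(w, Y) = (5 - w)/4 = 5/4 - w/4)
2 + A((6 + 0)/(4 + 6), -3)*B(-3) = 2 + (5/4 - (6 + 0)/(4*(4 + 6)))*(2*sqrt(2)) = 2 + (5/4 - 3/(2*10))*(2*sqrt(2)) = 2 + (5/4 - 1/4*3/5)*(2*sqrt(2)) = 2 + (5/4 - 3/20)*(2*sqrt(2)) = 2 + 11*(2*sqrt(2))/10 = 2 + 11*sqrt(2)/5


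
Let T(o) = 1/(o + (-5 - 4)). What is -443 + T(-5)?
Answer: -6203/14 ≈ -443.07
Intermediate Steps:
T(o) = 1/(-9 + o) (T(o) = 1/(o - 9) = 1/(-9 + o))
-443 + T(-5) = -443 + 1/(-9 - 5) = -443 + 1/(-14) = -443 - 1/14 = -6203/14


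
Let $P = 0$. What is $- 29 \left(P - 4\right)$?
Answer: $116$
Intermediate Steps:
$- 29 \left(P - 4\right) = - 29 \left(0 - 4\right) = \left(-29\right) \left(-4\right) = 116$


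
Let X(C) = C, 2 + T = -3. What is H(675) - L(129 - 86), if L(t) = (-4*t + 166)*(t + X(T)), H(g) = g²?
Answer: 455853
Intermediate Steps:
T = -5 (T = -2 - 3 = -5)
L(t) = (-5 + t)*(166 - 4*t) (L(t) = (-4*t + 166)*(t - 5) = (166 - 4*t)*(-5 + t) = (-5 + t)*(166 - 4*t))
H(675) - L(129 - 86) = 675² - (-830 - 4*(129 - 86)² + 186*(129 - 86)) = 455625 - (-830 - 4*43² + 186*43) = 455625 - (-830 - 4*1849 + 7998) = 455625 - (-830 - 7396 + 7998) = 455625 - 1*(-228) = 455625 + 228 = 455853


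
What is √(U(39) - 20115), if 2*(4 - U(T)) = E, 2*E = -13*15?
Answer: I*√80249/2 ≈ 141.64*I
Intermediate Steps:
E = -195/2 (E = (-13*15)/2 = (½)*(-195) = -195/2 ≈ -97.500)
U(T) = 211/4 (U(T) = 4 - ½*(-195/2) = 4 + 195/4 = 211/4)
√(U(39) - 20115) = √(211/4 - 20115) = √(-80249/4) = I*√80249/2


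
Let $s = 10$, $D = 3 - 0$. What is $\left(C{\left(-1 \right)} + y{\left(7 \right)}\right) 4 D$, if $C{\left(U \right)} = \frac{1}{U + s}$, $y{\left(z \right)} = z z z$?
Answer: $\frac{12352}{3} \approx 4117.3$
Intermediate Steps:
$D = 3$ ($D = 3 + 0 = 3$)
$y{\left(z \right)} = z^{3}$ ($y{\left(z \right)} = z^{2} z = z^{3}$)
$C{\left(U \right)} = \frac{1}{10 + U}$ ($C{\left(U \right)} = \frac{1}{U + 10} = \frac{1}{10 + U}$)
$\left(C{\left(-1 \right)} + y{\left(7 \right)}\right) 4 D = \left(\frac{1}{10 - 1} + 7^{3}\right) 4 \cdot 3 = \left(\frac{1}{9} + 343\right) 12 = \frac{3088}{9} \cdot 12 = \frac{12352}{3}$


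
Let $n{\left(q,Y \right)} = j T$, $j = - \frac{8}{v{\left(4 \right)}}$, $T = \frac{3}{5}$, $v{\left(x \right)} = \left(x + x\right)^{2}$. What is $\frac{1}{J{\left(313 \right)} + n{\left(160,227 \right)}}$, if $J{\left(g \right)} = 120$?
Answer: $\frac{40}{4797} \approx 0.0083385$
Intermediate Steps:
$v{\left(x \right)} = 4 x^{2}$ ($v{\left(x \right)} = \left(2 x\right)^{2} = 4 x^{2}$)
$T = \frac{3}{5}$ ($T = 3 \cdot \frac{1}{5} = \frac{3}{5} \approx 0.6$)
$j = - \frac{1}{8}$ ($j = - \frac{8}{4 \cdot 4^{2}} = - \frac{8}{4 \cdot 16} = - \frac{8}{64} = \left(-8\right) \frac{1}{64} = - \frac{1}{8} \approx -0.125$)
$n{\left(q,Y \right)} = - \frac{3}{40}$ ($n{\left(q,Y \right)} = \left(- \frac{1}{8}\right) \frac{3}{5} = - \frac{3}{40}$)
$\frac{1}{J{\left(313 \right)} + n{\left(160,227 \right)}} = \frac{1}{120 - \frac{3}{40}} = \frac{1}{\frac{4797}{40}} = \frac{40}{4797}$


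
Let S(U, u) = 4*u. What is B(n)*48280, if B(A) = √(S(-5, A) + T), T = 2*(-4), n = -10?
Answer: 193120*I*√3 ≈ 3.3449e+5*I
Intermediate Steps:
T = -8
B(A) = √(-8 + 4*A) (B(A) = √(4*A - 8) = √(-8 + 4*A))
B(n)*48280 = (2*√(-2 - 10))*48280 = (2*√(-12))*48280 = (2*(2*I*√3))*48280 = (4*I*√3)*48280 = 193120*I*√3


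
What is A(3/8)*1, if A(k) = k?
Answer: 3/8 ≈ 0.37500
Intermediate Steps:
A(3/8)*1 = (3/8)*1 = 3/8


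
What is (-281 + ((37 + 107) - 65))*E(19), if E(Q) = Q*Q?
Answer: -72922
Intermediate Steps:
E(Q) = Q²
(-281 + ((37 + 107) - 65))*E(19) = (-281 + ((37 + 107) - 65))*19² = (-281 + (144 - 65))*361 = (-281 + 79)*361 = -202*361 = -72922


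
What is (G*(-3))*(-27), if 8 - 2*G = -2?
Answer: 405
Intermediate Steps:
G = 5 (G = 4 - ½*(-2) = 4 + 1 = 5)
(G*(-3))*(-27) = (5*(-3))*(-27) = -15*(-27) = 405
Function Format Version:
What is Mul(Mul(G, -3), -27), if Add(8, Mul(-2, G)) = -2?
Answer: 405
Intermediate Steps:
G = 5 (G = Add(4, Mul(Rational(-1, 2), -2)) = Add(4, 1) = 5)
Mul(Mul(G, -3), -27) = Mul(Mul(5, -3), -27) = Mul(-15, -27) = 405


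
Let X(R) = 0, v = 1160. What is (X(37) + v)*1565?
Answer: 1815400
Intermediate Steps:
(X(37) + v)*1565 = (0 + 1160)*1565 = 1160*1565 = 1815400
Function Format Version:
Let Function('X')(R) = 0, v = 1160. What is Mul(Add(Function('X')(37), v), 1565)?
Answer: 1815400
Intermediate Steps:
Mul(Add(Function('X')(37), v), 1565) = Mul(Add(0, 1160), 1565) = Mul(1160, 1565) = 1815400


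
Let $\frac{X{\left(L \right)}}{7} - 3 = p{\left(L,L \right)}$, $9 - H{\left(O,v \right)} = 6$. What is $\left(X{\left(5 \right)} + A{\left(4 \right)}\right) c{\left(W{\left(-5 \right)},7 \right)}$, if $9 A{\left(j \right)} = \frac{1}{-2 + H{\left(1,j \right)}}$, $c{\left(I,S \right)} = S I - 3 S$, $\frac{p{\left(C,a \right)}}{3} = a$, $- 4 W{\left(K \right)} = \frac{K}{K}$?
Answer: $- \frac{103285}{36} \approx -2869.0$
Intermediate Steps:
$W{\left(K \right)} = - \frac{1}{4}$ ($W{\left(K \right)} = - \frac{K \frac{1}{K}}{4} = \left(- \frac{1}{4}\right) 1 = - \frac{1}{4}$)
$H{\left(O,v \right)} = 3$ ($H{\left(O,v \right)} = 9 - 6 = 3$)
$p{\left(C,a \right)} = 3 a$
$X{\left(L \right)} = 21 + 21 L$ ($X{\left(L \right)} = 21 + 7 \cdot 3 L = 21 + 21 L$)
$c{\left(I,S \right)} = - 3 S + I S$ ($c{\left(I,S \right)} = I S - 3 S = - 3 S + I S$)
$A{\left(j \right)} = \frac{1}{9}$ ($A{\left(j \right)} = \frac{1}{9 \left(-2 + 3\right)} = \frac{1}{9 \cdot 1} = \frac{1}{9} \cdot 1 = \frac{1}{9}$)
$\left(X{\left(5 \right)} + A{\left(4 \right)}\right) c{\left(W{\left(-5 \right)},7 \right)} = \left(\left(21 + 21 \cdot 5\right) + \frac{1}{9}\right) 7 \left(-3 - \frac{1}{4}\right) = \left(\left(21 + 105\right) + \frac{1}{9}\right) 7 \left(- \frac{13}{4}\right) = \left(126 + \frac{1}{9}\right) \left(- \frac{91}{4}\right) = \frac{1135}{9} \left(- \frac{91}{4}\right) = - \frac{103285}{36}$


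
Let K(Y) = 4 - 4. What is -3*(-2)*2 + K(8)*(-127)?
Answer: 12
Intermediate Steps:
K(Y) = 0
-3*(-2)*2 + K(8)*(-127) = -3*(-2)*2 + 0*(-127) = 6*2 + 0 = 12 + 0 = 12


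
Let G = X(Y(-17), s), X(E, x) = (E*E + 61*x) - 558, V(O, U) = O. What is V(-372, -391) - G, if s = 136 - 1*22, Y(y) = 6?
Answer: -6804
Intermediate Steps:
s = 114 (s = 136 - 22 = 114)
X(E, x) = -558 + E² + 61*x (X(E, x) = (E² + 61*x) - 558 = -558 + E² + 61*x)
G = 6432 (G = -558 + 6² + 61*114 = -558 + 36 + 6954 = 6432)
V(-372, -391) - G = -372 - 1*6432 = -372 - 6432 = -6804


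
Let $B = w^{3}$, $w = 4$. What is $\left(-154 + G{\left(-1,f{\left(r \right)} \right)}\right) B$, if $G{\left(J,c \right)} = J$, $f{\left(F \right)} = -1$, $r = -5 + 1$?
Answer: $-9920$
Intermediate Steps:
$r = -4$
$B = 64$ ($B = 4^{3} = 64$)
$\left(-154 + G{\left(-1,f{\left(r \right)} \right)}\right) B = \left(-154 - 1\right) 64 = \left(-155\right) 64 = -9920$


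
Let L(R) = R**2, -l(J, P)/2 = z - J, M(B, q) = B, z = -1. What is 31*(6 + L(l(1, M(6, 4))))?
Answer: 682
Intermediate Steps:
l(J, P) = 2 + 2*J (l(J, P) = -2*(-1 - J) = 2 + 2*J)
31*(6 + L(l(1, M(6, 4)))) = 31*(6 + (2 + 2*1)**2) = 31*(6 + (2 + 2)**2) = 31*(6 + 4**2) = 31*(6 + 16) = 31*22 = 682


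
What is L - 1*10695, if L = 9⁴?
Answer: -4134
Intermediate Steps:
L = 6561
L - 1*10695 = 6561 - 1*10695 = 6561 - 10695 = -4134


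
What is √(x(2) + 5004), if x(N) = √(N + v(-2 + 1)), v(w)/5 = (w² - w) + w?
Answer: √(5004 + √7) ≈ 70.758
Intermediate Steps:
v(w) = 5*w² (v(w) = 5*((w² - w) + w) = 5*w²)
x(N) = √(5 + N) (x(N) = √(N + 5*(-2 + 1)²) = √(N + 5*(-1)²) = √(N + 5*1) = √(N + 5) = √(5 + N))
√(x(2) + 5004) = √(√(5 + 2) + 5004) = √(√7 + 5004) = √(5004 + √7)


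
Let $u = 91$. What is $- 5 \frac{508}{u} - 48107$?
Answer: $- \frac{4380277}{91} \approx -48135.0$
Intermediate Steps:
$- 5 \frac{508}{u} - 48107 = - 5 \cdot \frac{508}{91} - 48107 = - 5 \cdot 508 \cdot \frac{1}{91} - 48107 = \left(-5\right) \frac{508}{91} - 48107 = - \frac{2540}{91} - 48107 = - \frac{4380277}{91}$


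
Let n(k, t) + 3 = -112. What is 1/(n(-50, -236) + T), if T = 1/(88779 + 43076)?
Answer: -131855/15163324 ≈ -0.0086956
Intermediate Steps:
T = 1/131855 ≈ 7.5841e-6
n(k, t) = -115 (n(k, t) = -3 - 112 = -115)
1/(n(-50, -236) + T) = 1/(-115 + 1/131855) = 1/(-15163324/131855) = -131855/15163324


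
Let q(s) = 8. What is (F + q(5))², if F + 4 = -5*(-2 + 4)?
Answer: 36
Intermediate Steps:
F = -14 (F = -4 - 5*(-2 + 4) = -4 - 5*2 = -4 - 10 = -14)
(F + q(5))² = (-14 + 8)² = (-6)² = 36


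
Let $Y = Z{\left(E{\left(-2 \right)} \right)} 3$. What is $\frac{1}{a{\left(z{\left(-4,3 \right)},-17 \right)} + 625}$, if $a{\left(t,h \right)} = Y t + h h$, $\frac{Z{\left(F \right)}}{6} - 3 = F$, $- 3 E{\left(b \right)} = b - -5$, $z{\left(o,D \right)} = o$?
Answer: $\frac{1}{770} \approx 0.0012987$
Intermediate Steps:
$E{\left(b \right)} = - \frac{5}{3} - \frac{b}{3}$ ($E{\left(b \right)} = - \frac{b - -5}{3} = - \frac{b + 5}{3} = - \frac{5 + b}{3} = - \frac{5}{3} - \frac{b}{3}$)
$Z{\left(F \right)} = 18 + 6 F$
$Y = 36$ ($Y = \left(18 + 6 \left(- \frac{5}{3} - - \frac{2}{3}\right)\right) 3 = \left(18 + 6 \left(- \frac{5}{3} + \frac{2}{3}\right)\right) 3 = \left(18 + 6 \left(-1\right)\right) 3 = \left(18 - 6\right) 3 = 12 \cdot 3 = 36$)
$a{\left(t,h \right)} = h^{2} + 36 t$ ($a{\left(t,h \right)} = 36 t + h h = 36 t + h^{2} = h^{2} + 36 t$)
$\frac{1}{a{\left(z{\left(-4,3 \right)},-17 \right)} + 625} = \frac{1}{\left(\left(-17\right)^{2} + 36 \left(-4\right)\right) + 625} = \frac{1}{\left(289 - 144\right) + 625} = \frac{1}{145 + 625} = \frac{1}{770}$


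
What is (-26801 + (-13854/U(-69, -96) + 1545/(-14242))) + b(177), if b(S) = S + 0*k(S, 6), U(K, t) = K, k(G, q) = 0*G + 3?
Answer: -8655383163/327566 ≈ -26423.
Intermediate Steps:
k(G, q) = 3 (k(G, q) = 0 + 3 = 3)
b(S) = S (b(S) = S + 0*3 = S + 0 = S)
(-26801 + (-13854/U(-69, -96) + 1545/(-14242))) + b(177) = (-26801 + (-13854/(-69) + 1545/(-14242))) + 177 = (-26801 + (-13854*(-1/69) + 1545*(-1/14242))) + 177 = (-26801 + (4618/23 - 1545/14242)) + 177 = (-26801 + 65734021/327566) + 177 = -8713362345/327566 + 177 = -8655383163/327566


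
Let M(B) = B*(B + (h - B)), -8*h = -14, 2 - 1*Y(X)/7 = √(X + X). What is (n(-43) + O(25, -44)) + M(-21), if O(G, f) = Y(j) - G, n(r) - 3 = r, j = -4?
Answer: -351/4 - 14*I*√2 ≈ -87.75 - 19.799*I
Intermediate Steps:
n(r) = 3 + r
Y(X) = 14 - 7*√2*√X (Y(X) = 14 - 7*√(X + X) = 14 - 7*√2*√X)
h = 7/4 (h = -⅛*(-14) = 7/4 ≈ 1.7500)
O(G, f) = 14 - G - 14*I*√2 (O(G, f) = (14 - 7*√2*√(-4)) - G = (14 - 7*√2*2*I) - G = (14 - 14*I*√2) - G = 14 - G - 14*I*√2)
M(B) = 7*B/4 (M(B) = B*(B + (7/4 - B)) = B*(7/4) = 7*B/4)
(n(-43) + O(25, -44)) + M(-21) = ((3 - 43) + (14 - 1*25 - 14*I*√2)) + (7/4)*(-21) = (-40 + (14 - 25 - 14*I*√2)) - 147/4 = (-40 + (-11 - 14*I*√2)) - 147/4 = (-51 - 14*I*√2) - 147/4 = -351/4 - 14*I*√2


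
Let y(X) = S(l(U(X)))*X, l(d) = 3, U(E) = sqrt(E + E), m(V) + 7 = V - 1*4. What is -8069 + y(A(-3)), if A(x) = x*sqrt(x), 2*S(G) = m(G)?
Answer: -8069 + 12*I*sqrt(3) ≈ -8069.0 + 20.785*I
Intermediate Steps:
m(V) = -11 + V (m(V) = -7 + (V - 1*4) = -7 + (V - 4) = -7 + (-4 + V) = -11 + V)
U(E) = sqrt(2)*sqrt(E) (U(E) = sqrt(2*E) = sqrt(2)*sqrt(E))
S(G) = -11/2 + G/2 (S(G) = (-11 + G)/2 = -11/2 + G/2)
A(x) = x**(3/2)
y(X) = -4*X (y(X) = (-11/2 + (1/2)*3)*X = (-11/2 + 3/2)*X = -4*X)
-8069 + y(A(-3)) = -8069 - (-12)*I*sqrt(3) = -8069 + 12*I*sqrt(3)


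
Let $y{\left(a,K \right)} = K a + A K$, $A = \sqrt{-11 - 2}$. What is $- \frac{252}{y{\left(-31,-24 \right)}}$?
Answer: $- \frac{651}{1948} - \frac{21 i \sqrt{13}}{1948} \approx -0.33419 - 0.038869 i$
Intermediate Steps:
$A = i \sqrt{13}$ ($A = \sqrt{-13} = i \sqrt{13} \approx 3.6056 i$)
$y{\left(a,K \right)} = K a + i K \sqrt{13}$ ($y{\left(a,K \right)} = K a + i \sqrt{13} K = K a + i K \sqrt{13}$)
$- \frac{252}{y{\left(-31,-24 \right)}} = - \frac{252}{\left(-24\right) \left(-31 + i \sqrt{13}\right)} = - \frac{252}{744 - 24 i \sqrt{13}}$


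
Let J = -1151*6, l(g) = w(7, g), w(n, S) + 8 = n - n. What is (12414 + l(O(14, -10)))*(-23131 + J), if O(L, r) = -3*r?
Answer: -372639022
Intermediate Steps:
w(n, S) = -8 (w(n, S) = -8 + (n - n) = -8 + 0 = -8)
l(g) = -8
J = -6906
(12414 + l(O(14, -10)))*(-23131 + J) = (12414 - 8)*(-23131 - 6906) = 12406*(-30037) = -372639022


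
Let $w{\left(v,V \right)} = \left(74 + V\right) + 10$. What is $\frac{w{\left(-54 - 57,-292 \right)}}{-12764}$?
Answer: $\frac{52}{3191} \approx 0.016296$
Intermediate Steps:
$w{\left(v,V \right)} = 84 + V$
$\frac{w{\left(-54 - 57,-292 \right)}}{-12764} = \frac{84 - 292}{-12764} = \left(-208\right) \left(- \frac{1}{12764}\right) = \frac{52}{3191}$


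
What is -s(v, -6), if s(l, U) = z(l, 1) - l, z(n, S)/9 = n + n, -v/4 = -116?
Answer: -7888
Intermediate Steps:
v = 464 (v = -4*(-116) = 464)
z(n, S) = 18*n (z(n, S) = 9*(n + n) = 9*(2*n) = 18*n)
s(l, U) = 17*l (s(l, U) = 18*l - l = 17*l)
-s(v, -6) = -17*464 = -1*7888 = -7888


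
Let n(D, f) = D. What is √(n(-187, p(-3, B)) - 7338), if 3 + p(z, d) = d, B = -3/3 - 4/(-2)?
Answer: 5*I*√301 ≈ 86.747*I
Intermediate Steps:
B = 1 (B = -3*⅓ - 4*(-½) = -1 + 2 = 1)
p(z, d) = -3 + d
√(n(-187, p(-3, B)) - 7338) = √(-187 - 7338) = √(-7525) = 5*I*√301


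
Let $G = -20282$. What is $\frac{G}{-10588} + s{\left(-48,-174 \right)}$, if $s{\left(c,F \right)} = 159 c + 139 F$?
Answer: $- \frac{168434351}{5294} \approx -31816.0$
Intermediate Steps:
$s{\left(c,F \right)} = 139 F + 159 c$
$\frac{G}{-10588} + s{\left(-48,-174 \right)} = - \frac{20282}{-10588} + \left(139 \left(-174\right) + 159 \left(-48\right)\right) = \left(-20282\right) \left(- \frac{1}{10588}\right) - 31818 = \frac{10141}{5294} - 31818 = - \frac{168434351}{5294}$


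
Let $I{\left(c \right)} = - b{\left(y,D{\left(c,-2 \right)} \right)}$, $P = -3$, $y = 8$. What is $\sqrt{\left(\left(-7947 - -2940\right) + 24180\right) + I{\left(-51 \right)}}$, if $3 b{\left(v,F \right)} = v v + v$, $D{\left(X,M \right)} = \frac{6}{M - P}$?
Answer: $\sqrt{19149} \approx 138.38$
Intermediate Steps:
$D{\left(X,M \right)} = \frac{6}{3 + M}$ ($D{\left(X,M \right)} = \frac{6}{M - -3} = \frac{6}{M + 3} = \frac{6}{3 + M}$)
$b{\left(v,F \right)} = \frac{v}{3} + \frac{v^{2}}{3}$ ($b{\left(v,F \right)} = \frac{v v + v}{3} = \frac{v^{2} + v}{3} = \frac{v + v^{2}}{3} = \frac{v}{3} + \frac{v^{2}}{3}$)
$I{\left(c \right)} = -24$ ($I{\left(c \right)} = - \frac{8 \left(1 + 8\right)}{3} = - \frac{8 \cdot 9}{3} = \left(-1\right) 24 = -24$)
$\sqrt{\left(\left(-7947 - -2940\right) + 24180\right) + I{\left(-51 \right)}} = \sqrt{\left(\left(-7947 - -2940\right) + 24180\right) - 24} = \sqrt{\left(\left(-7947 + 2940\right) + 24180\right) - 24} = \sqrt{\left(-5007 + 24180\right) - 24} = \sqrt{19173 - 24} = \sqrt{19149}$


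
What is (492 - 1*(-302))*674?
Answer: 535156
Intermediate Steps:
(492 - 1*(-302))*674 = (492 + 302)*674 = 794*674 = 535156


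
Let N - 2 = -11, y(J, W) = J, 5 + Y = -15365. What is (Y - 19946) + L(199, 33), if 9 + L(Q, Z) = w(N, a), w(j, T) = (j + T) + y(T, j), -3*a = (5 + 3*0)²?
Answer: -106052/3 ≈ -35351.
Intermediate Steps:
Y = -15370 (Y = -5 - 15365 = -15370)
N = -9 (N = 2 - 11 = -9)
a = -25/3 (a = -(5 + 3*0)²/3 = -(5 + 0)²/3 = -⅓*5² = -⅓*25 = -25/3 ≈ -8.3333)
w(j, T) = j + 2*T (w(j, T) = (j + T) + T = (T + j) + T = j + 2*T)
L(Q, Z) = -104/3 (L(Q, Z) = -9 + (-9 + 2*(-25/3)) = -9 + (-9 - 50/3) = -9 - 77/3 = -104/3)
(Y - 19946) + L(199, 33) = (-15370 - 19946) - 104/3 = -35316 - 104/3 = -106052/3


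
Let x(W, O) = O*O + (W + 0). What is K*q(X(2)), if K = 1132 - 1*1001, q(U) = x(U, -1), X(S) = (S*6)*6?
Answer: 9563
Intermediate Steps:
X(S) = 36*S (X(S) = (6*S)*6 = 36*S)
x(W, O) = W + O² (x(W, O) = O² + W = W + O²)
q(U) = 1 + U (q(U) = U + (-1)² = U + 1 = 1 + U)
K = 131 (K = 1132 - 1001 = 131)
K*q(X(2)) = 131*(1 + 36*2) = 131*(1 + 72) = 131*73 = 9563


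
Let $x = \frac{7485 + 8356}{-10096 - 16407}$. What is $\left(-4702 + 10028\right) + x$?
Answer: $\frac{141139137}{26503} \approx 5325.4$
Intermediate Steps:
$x = - \frac{15841}{26503}$ ($x = \frac{15841}{-26503} = 15841 \left(- \frac{1}{26503}\right) = - \frac{15841}{26503} \approx -0.59771$)
$\left(-4702 + 10028\right) + x = \left(-4702 + 10028\right) - \frac{15841}{26503} = 5326 - \frac{15841}{26503} = \frac{141139137}{26503}$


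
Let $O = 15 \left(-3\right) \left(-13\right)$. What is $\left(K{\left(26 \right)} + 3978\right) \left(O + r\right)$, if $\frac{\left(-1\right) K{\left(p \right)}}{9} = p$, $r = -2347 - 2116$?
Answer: $-14519232$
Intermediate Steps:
$r = -4463$
$K{\left(p \right)} = - 9 p$
$O = 585$ ($O = \left(-45\right) \left(-13\right) = 585$)
$\left(K{\left(26 \right)} + 3978\right) \left(O + r\right) = \left(\left(-9\right) 26 + 3978\right) \left(585 - 4463\right) = \left(-234 + 3978\right) \left(-3878\right) = 3744 \left(-3878\right) = -14519232$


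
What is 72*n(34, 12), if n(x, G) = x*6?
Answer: 14688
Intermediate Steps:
n(x, G) = 6*x
72*n(34, 12) = 72*(6*34) = 72*204 = 14688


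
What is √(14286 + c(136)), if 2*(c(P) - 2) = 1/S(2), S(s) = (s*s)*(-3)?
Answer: √2057466/12 ≈ 119.53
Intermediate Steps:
S(s) = -3*s² (S(s) = s²*(-3) = -3*s²)
c(P) = 47/24 (c(P) = 2 + 1/(2*((-3*2²))) = 2 + 1/(2*((-3*4))) = 2 + (½)/(-12) = 2 + (½)*(-1/12) = 2 - 1/24 = 47/24)
√(14286 + c(136)) = √(14286 + 47/24) = √(342911/24) = √2057466/12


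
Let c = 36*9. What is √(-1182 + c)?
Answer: I*√858 ≈ 29.292*I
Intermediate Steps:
c = 324
√(-1182 + c) = √(-1182 + 324) = √(-858) = I*√858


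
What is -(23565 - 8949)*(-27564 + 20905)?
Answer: 97327944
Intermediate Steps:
-(23565 - 8949)*(-27564 + 20905) = -14616*(-6659) = -1*(-97327944) = 97327944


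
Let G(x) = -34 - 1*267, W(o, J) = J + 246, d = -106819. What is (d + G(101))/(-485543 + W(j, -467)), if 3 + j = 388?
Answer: 26780/121441 ≈ 0.22052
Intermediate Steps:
j = 385 (j = -3 + 388 = 385)
W(o, J) = 246 + J
G(x) = -301 (G(x) = -34 - 267 = -301)
(d + G(101))/(-485543 + W(j, -467)) = (-106819 - 301)/(-485543 + (246 - 467)) = -107120/(-485543 - 221) = -107120/(-485764) = -107120*(-1/485764) = 26780/121441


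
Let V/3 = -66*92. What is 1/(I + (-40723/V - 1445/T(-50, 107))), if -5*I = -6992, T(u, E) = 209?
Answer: 1730520/2411863253 ≈ 0.00071750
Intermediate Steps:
I = 6992/5 (I = -⅕*(-6992) = 6992/5 ≈ 1398.4)
V = -18216 (V = 3*(-66*92) = 3*(-6072) = -18216)
1/(I + (-40723/V - 1445/T(-50, 107))) = 1/(6992/5 + (-40723/(-18216) - 1445/209)) = 1/(6992/5 + (-40723*(-1/18216) - 1445*1/209)) = 1/(6992/5 + (40723/18216 - 1445/209)) = 1/(6992/5 - 1619183/346104) = 1/(2411863253/1730520) = 1730520/2411863253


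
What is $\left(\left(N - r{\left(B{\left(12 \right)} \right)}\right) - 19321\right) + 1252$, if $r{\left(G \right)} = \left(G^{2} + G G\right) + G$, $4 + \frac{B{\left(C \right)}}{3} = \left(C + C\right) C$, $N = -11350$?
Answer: $-1482079$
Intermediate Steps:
$B{\left(C \right)} = -12 + 6 C^{2}$ ($B{\left(C \right)} = -12 + 3 \left(C + C\right) C = -12 + 3 \cdot 2 C C = -12 + 3 \cdot 2 C^{2} = -12 + 6 C^{2}$)
$r{\left(G \right)} = G + 2 G^{2}$ ($r{\left(G \right)} = \left(G^{2} + G^{2}\right) + G = 2 G^{2} + G = G + 2 G^{2}$)
$\left(\left(N - r{\left(B{\left(12 \right)} \right)}\right) - 19321\right) + 1252 = \left(\left(-11350 - \left(-12 + 6 \cdot 12^{2}\right) \left(1 + 2 \left(-12 + 6 \cdot 12^{2}\right)\right)\right) - 19321\right) + 1252 = \left(\left(-11350 - \left(-12 + 6 \cdot 144\right) \left(1 + 2 \left(-12 + 6 \cdot 144\right)\right)\right) - 19321\right) + 1252 = \left(\left(-11350 - \left(-12 + 864\right) \left(1 + 2 \left(-12 + 864\right)\right)\right) - 19321\right) + 1252 = \left(\left(-11350 - 852 \left(1 + 2 \cdot 852\right)\right) - 19321\right) + 1252 = \left(\left(-11350 - 852 \left(1 + 1704\right)\right) - 19321\right) + 1252 = \left(\left(-11350 - 852 \cdot 1705\right) - 19321\right) + 1252 = \left(\left(-11350 - 1452660\right) - 19321\right) + 1252 = \left(-1464010 - 19321\right) + 1252 = -1483331 + 1252 = -1482079$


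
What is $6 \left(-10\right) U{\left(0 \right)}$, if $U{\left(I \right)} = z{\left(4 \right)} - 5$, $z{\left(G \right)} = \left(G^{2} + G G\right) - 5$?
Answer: $-1320$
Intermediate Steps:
$z{\left(G \right)} = -5 + 2 G^{2}$ ($z{\left(G \right)} = \left(G^{2} + G^{2}\right) - 5 = 2 G^{2} - 5 = -5 + 2 G^{2}$)
$U{\left(I \right)} = 22$ ($U{\left(I \right)} = \left(-5 + 2 \cdot 4^{2}\right) - 5 = \left(-5 + 2 \cdot 16\right) - 5 = \left(-5 + 32\right) - 5 = 27 - 5 = 22$)
$6 \left(-10\right) U{\left(0 \right)} = 6 \left(-10\right) 22 = \left(-60\right) 22 = -1320$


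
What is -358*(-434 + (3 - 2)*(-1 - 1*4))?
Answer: 157162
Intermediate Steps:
-358*(-434 + (3 - 2)*(-1 - 1*4)) = -358*(-434 + 1*(-1 - 4)) = -358*(-434 + 1*(-5)) = -358*(-434 - 5) = -358*(-439) = 157162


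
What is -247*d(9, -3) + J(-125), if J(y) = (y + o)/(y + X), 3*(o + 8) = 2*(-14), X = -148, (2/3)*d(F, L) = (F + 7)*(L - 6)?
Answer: 6242245/117 ≈ 53353.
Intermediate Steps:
d(F, L) = 3*(-6 + L)*(7 + F)/2 (d(F, L) = 3*((F + 7)*(L - 6))/2 = 3*((7 + F)*(-6 + L))/2 = 3*((-6 + L)*(7 + F))/2 = 3*(-6 + L)*(7 + F)/2)
o = -52/3 (o = -8 + (2*(-14))/3 = -8 + (1/3)*(-28) = -8 - 28/3 = -52/3 ≈ -17.333)
J(y) = (-52/3 + y)/(-148 + y) (J(y) = (y - 52/3)/(y - 148) = (-52/3 + y)/(-148 + y))
-247*d(9, -3) + J(-125) = -247*(-63 - 9*9 + (21/2)*(-3) + (3/2)*9*(-3)) + (-52/3 - 125)/(-148 - 125) = -247*(-63 - 81 - 63/2 - 81/2) - 427/3/(-273) = -247*(-216) - 1/273*(-427/3) = 53352 + 61/117 = 6242245/117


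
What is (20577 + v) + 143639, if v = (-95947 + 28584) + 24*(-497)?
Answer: 84925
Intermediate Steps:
v = -79291 (v = -67363 - 11928 = -79291)
(20577 + v) + 143639 = (20577 - 79291) + 143639 = -58714 + 143639 = 84925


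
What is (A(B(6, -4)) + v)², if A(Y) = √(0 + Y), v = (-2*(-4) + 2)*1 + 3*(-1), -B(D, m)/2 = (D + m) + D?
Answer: 33 + 56*I ≈ 33.0 + 56.0*I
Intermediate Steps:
B(D, m) = -4*D - 2*m (B(D, m) = -2*((D + m) + D) = -2*(m + 2*D) = -4*D - 2*m)
v = 7 (v = (8 + 2)*1 - 3 = 10*1 - 3 = 10 - 3 = 7)
A(Y) = √Y
(A(B(6, -4)) + v)² = (√(-4*6 - 2*(-4)) + 7)² = (√(-24 + 8) + 7)² = (√(-16) + 7)² = (4*I + 7)² = (7 + 4*I)²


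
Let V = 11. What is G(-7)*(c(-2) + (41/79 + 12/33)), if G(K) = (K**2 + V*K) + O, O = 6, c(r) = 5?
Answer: -10224/79 ≈ -129.42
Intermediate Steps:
G(K) = 6 + K**2 + 11*K (G(K) = (K**2 + 11*K) + 6 = 6 + K**2 + 11*K)
G(-7)*(c(-2) + (41/79 + 12/33)) = (6 + (-7)**2 + 11*(-7))*(5 + (41/79 + 12/33)) = (6 + 49 - 77)*(5 + (41*(1/79) + 12*(1/33))) = -22*(5 + (41/79 + 4/11)) = -22*(5 + 767/869) = -22*5112/869 = -10224/79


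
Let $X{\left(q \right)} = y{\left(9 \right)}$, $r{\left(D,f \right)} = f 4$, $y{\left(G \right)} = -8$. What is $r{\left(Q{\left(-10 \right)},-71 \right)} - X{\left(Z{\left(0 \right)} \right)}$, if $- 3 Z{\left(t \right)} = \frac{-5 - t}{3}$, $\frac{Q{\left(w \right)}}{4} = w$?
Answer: $-276$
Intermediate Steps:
$Q{\left(w \right)} = 4 w$
$r{\left(D,f \right)} = 4 f$
$Z{\left(t \right)} = \frac{5}{9} + \frac{t}{9}$ ($Z{\left(t \right)} = - \frac{\left(-5 - t\right) \frac{1}{3}}{3} = - \frac{- \frac{5}{3} - \frac{t}{3}}{3} = \frac{5}{9} + \frac{t}{9}$)
$X{\left(q \right)} = -8$
$r{\left(Q{\left(-10 \right)},-71 \right)} - X{\left(Z{\left(0 \right)} \right)} = 4 \left(-71\right) - -8 = -284 + 8 = -276$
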